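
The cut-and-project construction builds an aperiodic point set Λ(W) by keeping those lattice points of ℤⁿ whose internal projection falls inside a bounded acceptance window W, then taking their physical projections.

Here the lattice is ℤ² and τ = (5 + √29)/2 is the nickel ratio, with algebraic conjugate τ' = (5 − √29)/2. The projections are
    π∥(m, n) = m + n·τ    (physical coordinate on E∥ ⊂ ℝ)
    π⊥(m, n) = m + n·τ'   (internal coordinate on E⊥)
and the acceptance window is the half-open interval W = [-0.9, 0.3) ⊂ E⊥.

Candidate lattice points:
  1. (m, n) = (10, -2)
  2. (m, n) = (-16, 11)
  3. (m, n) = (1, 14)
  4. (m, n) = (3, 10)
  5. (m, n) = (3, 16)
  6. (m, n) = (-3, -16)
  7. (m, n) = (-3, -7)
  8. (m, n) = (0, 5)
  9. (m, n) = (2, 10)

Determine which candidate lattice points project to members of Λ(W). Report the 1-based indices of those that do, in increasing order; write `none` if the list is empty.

5, 6, 9

τ' = (5−√29)/2 ≈ -0.19258.
#1 (10,-2): internal coord 10 + (-2)·τ' = +10.38516; +10.38516 ∉ [-0.9, 0.3) → out
#2 (-16,11): internal coord -16 + (11)·τ' = -18.11841; -18.11841 ∉ [-0.9, 0.3) → out
#3 (1,14): internal coord 1 + (14)·τ' = -1.69615; -1.69615 ∉ [-0.9, 0.3) → out
#4 (3,10): internal coord 3 + (10)·τ' = +1.07418; +1.07418 ∉ [-0.9, 0.3) → out
#5 (3,16): internal coord 3 + (16)·τ' = -0.08132; -0.08132 ∈ [-0.9, 0.3) → IN Λ
#6 (-3,-16): internal coord -3 + (-16)·τ' = +0.08132; +0.08132 ∈ [-0.9, 0.3) → IN Λ
#7 (-3,-7): internal coord -3 + (-7)·τ' = -1.65192; -1.65192 ∉ [-0.9, 0.3) → out
#8 (0,5): internal coord 0 + (5)·τ' = -0.96291; -0.96291 ∉ [-0.9, 0.3) → out
#9 (2,10): internal coord 2 + (10)·τ' = +0.07418; +0.07418 ∈ [-0.9, 0.3) → IN Λ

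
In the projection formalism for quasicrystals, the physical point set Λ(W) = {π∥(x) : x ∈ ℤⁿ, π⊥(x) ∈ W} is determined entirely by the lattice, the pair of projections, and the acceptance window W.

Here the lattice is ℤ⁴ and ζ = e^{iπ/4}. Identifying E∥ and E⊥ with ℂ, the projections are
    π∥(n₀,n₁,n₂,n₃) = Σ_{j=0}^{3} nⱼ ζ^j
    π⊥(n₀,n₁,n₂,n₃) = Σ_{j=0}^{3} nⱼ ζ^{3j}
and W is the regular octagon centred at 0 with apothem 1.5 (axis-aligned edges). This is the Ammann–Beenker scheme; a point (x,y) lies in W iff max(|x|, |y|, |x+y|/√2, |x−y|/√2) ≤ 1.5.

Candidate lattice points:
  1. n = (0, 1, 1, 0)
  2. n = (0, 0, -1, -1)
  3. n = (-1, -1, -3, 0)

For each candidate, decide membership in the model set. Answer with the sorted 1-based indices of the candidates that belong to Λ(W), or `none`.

Internal map: ζ^{3j} for j=0..3 gives (1,0), (−√2/2,√2/2), (0,−1), (√2/2,√2/2).
#1 (0, 1, 1, 0): internal (-0.70711, -0.29289); octagon support 0.70711 vs apothem 1.5 → ∈ W
#2 (0, 0, -1, -1): internal (-0.70711, 0.29289); octagon support 0.70711 vs apothem 1.5 → ∈ W
#3 (-1, -1, -3, 0): internal (-0.29289, 2.29289); octagon support 2.29289 vs apothem 1.5 → ∉ W

1, 2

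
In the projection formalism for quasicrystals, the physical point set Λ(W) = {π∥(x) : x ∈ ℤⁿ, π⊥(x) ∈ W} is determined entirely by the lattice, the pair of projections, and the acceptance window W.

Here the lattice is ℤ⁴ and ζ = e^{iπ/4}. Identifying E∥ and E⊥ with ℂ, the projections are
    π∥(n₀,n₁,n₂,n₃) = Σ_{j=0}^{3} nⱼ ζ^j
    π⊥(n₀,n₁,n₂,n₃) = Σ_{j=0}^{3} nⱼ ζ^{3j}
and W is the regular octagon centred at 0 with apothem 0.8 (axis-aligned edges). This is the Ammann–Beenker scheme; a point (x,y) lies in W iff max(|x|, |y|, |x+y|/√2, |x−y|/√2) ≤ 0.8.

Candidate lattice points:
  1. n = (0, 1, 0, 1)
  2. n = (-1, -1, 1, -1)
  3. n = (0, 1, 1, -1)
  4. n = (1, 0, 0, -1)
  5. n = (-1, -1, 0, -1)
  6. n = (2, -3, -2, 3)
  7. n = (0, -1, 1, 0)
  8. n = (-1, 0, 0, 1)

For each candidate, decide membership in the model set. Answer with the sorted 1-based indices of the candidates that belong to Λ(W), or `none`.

4, 8

Internal map: ζ^{3j} for j=0..3 gives (1,0), (−√2/2,√2/2), (0,−1), (√2/2,√2/2).
candidate 1: n = (0, 1, 0, 1) → π⊥ ≈ (+0.0000, +1.4142); max(|x|,|y|,|x±y|/√2) = 1.4142 > 0.8 ⇒ ∉ W
candidate 2: n = (-1, -1, 1, -1) → π⊥ ≈ (-1.0000, -2.4142); max(|x|,|y|,|x±y|/√2) = 2.4142 > 0.8 ⇒ ∉ W
candidate 3: n = (0, 1, 1, -1) → π⊥ ≈ (-1.4142, -1.0000); max(|x|,|y|,|x±y|/√2) = 1.7071 > 0.8 ⇒ ∉ W
candidate 4: n = (1, 0, 0, -1) → π⊥ ≈ (+0.2929, -0.7071); max(|x|,|y|,|x±y|/√2) = 0.7071 ≤ 0.8 ⇒ ∈ W
candidate 5: n = (-1, -1, 0, -1) → π⊥ ≈ (-1.0000, -1.4142); max(|x|,|y|,|x±y|/√2) = 1.7071 > 0.8 ⇒ ∉ W
candidate 6: n = (2, -3, -2, 3) → π⊥ ≈ (+6.2426, +2.0000); max(|x|,|y|,|x±y|/√2) = 6.2426 > 0.8 ⇒ ∉ W
candidate 7: n = (0, -1, 1, 0) → π⊥ ≈ (+0.7071, -1.7071); max(|x|,|y|,|x±y|/√2) = 1.7071 > 0.8 ⇒ ∉ W
candidate 8: n = (-1, 0, 0, 1) → π⊥ ≈ (-0.2929, +0.7071); max(|x|,|y|,|x±y|/√2) = 0.7071 ≤ 0.8 ⇒ ∈ W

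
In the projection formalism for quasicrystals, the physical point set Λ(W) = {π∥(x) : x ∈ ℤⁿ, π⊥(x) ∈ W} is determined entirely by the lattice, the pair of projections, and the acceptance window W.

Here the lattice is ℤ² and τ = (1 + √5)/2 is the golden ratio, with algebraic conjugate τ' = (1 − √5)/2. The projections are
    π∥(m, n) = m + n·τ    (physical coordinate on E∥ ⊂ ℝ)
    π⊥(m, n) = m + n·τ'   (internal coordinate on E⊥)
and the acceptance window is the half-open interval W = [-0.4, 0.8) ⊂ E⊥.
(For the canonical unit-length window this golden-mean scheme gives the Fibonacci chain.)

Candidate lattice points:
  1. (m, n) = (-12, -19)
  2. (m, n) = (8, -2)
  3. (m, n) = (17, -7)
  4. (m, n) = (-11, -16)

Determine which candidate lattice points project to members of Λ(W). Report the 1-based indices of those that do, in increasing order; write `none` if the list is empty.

Compute τ' = (1−√5)/2 = -0.618034, so π⊥(m,n) = m -0.618034·n.
#1 (-12,-19): internal coord -12 + (-19)·τ' = -0.257354; -0.257354 ∈ [-0.4, 0.8) → IN Λ
#2 (8,-2): internal coord 8 + (-2)·τ' = +9.236068; +9.236068 ∉ [-0.4, 0.8) → out
#3 (17,-7): internal coord 17 + (-7)·τ' = +21.326238; +21.326238 ∉ [-0.4, 0.8) → out
#4 (-11,-16): internal coord -11 + (-16)·τ' = -1.111456; -1.111456 ∉ [-0.4, 0.8) → out

1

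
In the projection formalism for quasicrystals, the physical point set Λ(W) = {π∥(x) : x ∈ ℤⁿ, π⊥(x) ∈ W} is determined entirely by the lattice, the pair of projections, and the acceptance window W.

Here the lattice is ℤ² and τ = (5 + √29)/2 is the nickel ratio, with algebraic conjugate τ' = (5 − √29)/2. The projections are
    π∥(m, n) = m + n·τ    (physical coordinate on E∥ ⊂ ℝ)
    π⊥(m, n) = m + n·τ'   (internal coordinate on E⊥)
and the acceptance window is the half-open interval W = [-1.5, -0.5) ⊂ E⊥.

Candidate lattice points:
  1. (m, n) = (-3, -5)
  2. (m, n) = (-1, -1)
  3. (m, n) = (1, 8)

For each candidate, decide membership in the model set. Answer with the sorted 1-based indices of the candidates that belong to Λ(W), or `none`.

2, 3

Numerically τ ≈ 5.19258 and τ' = −1/τ ≈ -0.19258.
[1] lift (-3,-5): star map gives -2.03709; window check -1.5 ≤ -2.03709 < -0.5 is false → out
[2] lift (-1,-1): star map gives -0.80742; window check -1.5 ≤ -0.80742 < -0.5 is true → IN Λ
[3] lift (1,8): star map gives -0.54066; window check -1.5 ≤ -0.54066 < -0.5 is true → IN Λ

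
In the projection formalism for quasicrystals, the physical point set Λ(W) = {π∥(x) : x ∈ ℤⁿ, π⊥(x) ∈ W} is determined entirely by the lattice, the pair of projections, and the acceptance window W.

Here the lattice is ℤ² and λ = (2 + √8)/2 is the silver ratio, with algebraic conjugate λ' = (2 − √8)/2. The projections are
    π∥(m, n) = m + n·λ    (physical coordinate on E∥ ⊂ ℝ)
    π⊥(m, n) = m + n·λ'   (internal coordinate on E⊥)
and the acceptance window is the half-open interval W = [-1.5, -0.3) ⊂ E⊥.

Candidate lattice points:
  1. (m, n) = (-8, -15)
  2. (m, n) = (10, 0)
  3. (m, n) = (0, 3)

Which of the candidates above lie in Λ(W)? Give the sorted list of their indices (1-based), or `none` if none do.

3

Numerically λ ≈ 2.41421 and λ' = −1/λ ≈ -0.41421.
#1 (-8,-15): internal coord -8 + (-15)·λ' = -1.78680; -1.78680 ∉ [-1.5, -0.3) → out
#2 (10,0): internal coord 10 + (0)·λ' = +10.00000; +10.00000 ∉ [-1.5, -0.3) → out
#3 (0,3): internal coord 0 + (3)·λ' = -1.24264; -1.24264 ∈ [-1.5, -0.3) → IN Λ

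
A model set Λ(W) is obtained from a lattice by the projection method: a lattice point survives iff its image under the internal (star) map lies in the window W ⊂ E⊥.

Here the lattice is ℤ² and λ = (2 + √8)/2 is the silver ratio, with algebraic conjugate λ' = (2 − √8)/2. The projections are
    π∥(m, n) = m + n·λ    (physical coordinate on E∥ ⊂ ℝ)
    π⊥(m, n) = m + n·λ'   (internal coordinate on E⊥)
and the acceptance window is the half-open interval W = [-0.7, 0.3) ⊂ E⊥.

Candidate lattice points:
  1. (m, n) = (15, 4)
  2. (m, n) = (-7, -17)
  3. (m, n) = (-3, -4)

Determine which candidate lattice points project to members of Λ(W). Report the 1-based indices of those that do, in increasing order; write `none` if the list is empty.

2

Numerically λ ≈ 2.414214 and λ' = −1/λ ≈ -0.414214.
candidate 1: (m,n)=(15,4) → π∥ = 15+4·λ ≈ 24.656854, π⊥ = 15+4·λ' ≈ 13.343146 ∉ [-0.7, 0.3) ⇒ out
candidate 2: (m,n)=(-7,-17) → π∥ = -7-17·λ ≈ -48.041631, π⊥ = -7-17·λ' ≈ 0.041631 ∈ [-0.7, 0.3) ⇒ IN Λ
candidate 3: (m,n)=(-3,-4) → π∥ = -3-4·λ ≈ -12.656854, π⊥ = -3-4·λ' ≈ -1.343146 ∉ [-0.7, 0.3) ⇒ out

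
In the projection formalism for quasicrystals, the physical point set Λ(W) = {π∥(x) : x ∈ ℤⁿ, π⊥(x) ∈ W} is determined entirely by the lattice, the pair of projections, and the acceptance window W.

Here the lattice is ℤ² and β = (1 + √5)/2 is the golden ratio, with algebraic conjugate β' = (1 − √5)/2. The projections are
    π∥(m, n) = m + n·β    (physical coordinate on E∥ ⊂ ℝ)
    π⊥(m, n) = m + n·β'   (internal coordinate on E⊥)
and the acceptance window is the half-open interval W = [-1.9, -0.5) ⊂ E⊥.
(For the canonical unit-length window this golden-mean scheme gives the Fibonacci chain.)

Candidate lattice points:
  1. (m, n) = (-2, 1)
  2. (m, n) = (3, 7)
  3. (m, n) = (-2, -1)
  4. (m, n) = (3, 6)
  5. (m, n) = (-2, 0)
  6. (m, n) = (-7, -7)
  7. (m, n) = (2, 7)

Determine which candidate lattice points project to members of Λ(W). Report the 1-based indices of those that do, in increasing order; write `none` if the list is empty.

2, 3, 4

β' = (1−√5)/2 ≈ -0.61803.
#1 (-2,1): internal coord -2 + (1)·β' = -2.61803; -2.61803 ∉ [-1.9, -0.5) → out
#2 (3,7): internal coord 3 + (7)·β' = -1.32624; -1.32624 ∈ [-1.9, -0.5) → IN Λ
#3 (-2,-1): internal coord -2 + (-1)·β' = -1.38197; -1.38197 ∈ [-1.9, -0.5) → IN Λ
#4 (3,6): internal coord 3 + (6)·β' = -0.70820; -0.70820 ∈ [-1.9, -0.5) → IN Λ
#5 (-2,0): internal coord -2 + (0)·β' = -2.00000; -2.00000 ∉ [-1.9, -0.5) → out
#6 (-7,-7): internal coord -7 + (-7)·β' = -2.67376; -2.67376 ∉ [-1.9, -0.5) → out
#7 (2,7): internal coord 2 + (7)·β' = -2.32624; -2.32624 ∉ [-1.9, -0.5) → out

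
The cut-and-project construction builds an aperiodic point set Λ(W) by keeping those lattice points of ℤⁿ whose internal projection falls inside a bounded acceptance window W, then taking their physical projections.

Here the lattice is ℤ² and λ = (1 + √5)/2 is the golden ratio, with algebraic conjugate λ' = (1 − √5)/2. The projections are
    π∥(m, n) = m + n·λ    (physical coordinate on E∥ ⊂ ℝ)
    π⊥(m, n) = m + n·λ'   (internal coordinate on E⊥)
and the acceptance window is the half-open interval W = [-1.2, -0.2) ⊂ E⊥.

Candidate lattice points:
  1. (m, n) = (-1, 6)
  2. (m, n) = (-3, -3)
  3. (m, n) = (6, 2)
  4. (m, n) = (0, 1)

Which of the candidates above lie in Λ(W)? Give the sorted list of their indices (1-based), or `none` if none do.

2, 4

λ' = (1−√5)/2 ≈ -0.6180.
[1] lift (-1,6): star map gives -4.7082; window check -1.2 ≤ -4.7082 < -0.2 is false → out
[2] lift (-3,-3): star map gives -1.1459; window check -1.2 ≤ -1.1459 < -0.2 is true → IN Λ
[3] lift (6,2): star map gives 4.7639; window check -1.2 ≤ 4.7639 < -0.2 is false → out
[4] lift (0,1): star map gives -0.6180; window check -1.2 ≤ -0.6180 < -0.2 is true → IN Λ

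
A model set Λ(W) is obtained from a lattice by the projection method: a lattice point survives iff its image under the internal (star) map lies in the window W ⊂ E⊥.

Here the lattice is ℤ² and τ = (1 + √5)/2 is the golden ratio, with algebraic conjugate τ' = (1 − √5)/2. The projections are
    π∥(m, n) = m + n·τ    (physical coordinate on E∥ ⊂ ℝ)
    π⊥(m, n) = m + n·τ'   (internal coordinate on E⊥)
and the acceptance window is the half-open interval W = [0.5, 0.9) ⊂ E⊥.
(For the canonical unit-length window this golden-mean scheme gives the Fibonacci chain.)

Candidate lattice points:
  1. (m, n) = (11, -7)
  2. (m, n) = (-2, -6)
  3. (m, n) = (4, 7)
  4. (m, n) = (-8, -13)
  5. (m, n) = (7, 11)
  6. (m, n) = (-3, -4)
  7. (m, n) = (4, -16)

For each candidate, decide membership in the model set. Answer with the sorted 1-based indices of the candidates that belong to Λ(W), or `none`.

Compute τ' = (1−√5)/2 = -0.618034, so π⊥(m,n) = m -0.618034·n.
[1] lift (11,-7): star map gives 15.326238; window check 0.5 ≤ 15.326238 < 0.9 is false → out
[2] lift (-2,-6): star map gives 1.708204; window check 0.5 ≤ 1.708204 < 0.9 is false → out
[3] lift (4,7): star map gives -0.326238; window check 0.5 ≤ -0.326238 < 0.9 is false → out
[4] lift (-8,-13): star map gives 0.034442; window check 0.5 ≤ 0.034442 < 0.9 is false → out
[5] lift (7,11): star map gives 0.201626; window check 0.5 ≤ 0.201626 < 0.9 is false → out
[6] lift (-3,-4): star map gives -0.527864; window check 0.5 ≤ -0.527864 < 0.9 is false → out
[7] lift (4,-16): star map gives 13.888544; window check 0.5 ≤ 13.888544 < 0.9 is false → out

none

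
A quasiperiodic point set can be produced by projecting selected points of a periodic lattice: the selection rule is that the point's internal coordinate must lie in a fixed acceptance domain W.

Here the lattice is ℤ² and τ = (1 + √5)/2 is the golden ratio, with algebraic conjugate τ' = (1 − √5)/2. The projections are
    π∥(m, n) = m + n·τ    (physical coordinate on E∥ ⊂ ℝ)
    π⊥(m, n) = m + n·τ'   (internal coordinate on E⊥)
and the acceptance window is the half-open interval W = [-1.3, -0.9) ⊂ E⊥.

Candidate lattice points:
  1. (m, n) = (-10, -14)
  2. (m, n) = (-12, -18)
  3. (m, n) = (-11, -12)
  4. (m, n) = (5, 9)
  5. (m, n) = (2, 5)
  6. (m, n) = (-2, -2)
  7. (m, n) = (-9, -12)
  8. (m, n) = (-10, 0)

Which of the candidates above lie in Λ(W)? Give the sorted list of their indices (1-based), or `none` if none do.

5

Numerically τ ≈ 1.6180 and τ' = −1/τ ≈ -0.6180.
candidate 1: (m,n)=(-10,-14) → π∥ = -10-14·τ ≈ -32.6525, π⊥ = -10-14·τ' ≈ -1.3475 ∉ [-1.3, -0.9) ⇒ out
candidate 2: (m,n)=(-12,-18) → π∥ = -12-18·τ ≈ -41.1246, π⊥ = -12-18·τ' ≈ -0.8754 ∉ [-1.3, -0.9) ⇒ out
candidate 3: (m,n)=(-11,-12) → π∥ = -11-12·τ ≈ -30.4164, π⊥ = -11-12·τ' ≈ -3.5836 ∉ [-1.3, -0.9) ⇒ out
candidate 4: (m,n)=(5,9) → π∥ = 5+9·τ ≈ 19.5623, π⊥ = 5+9·τ' ≈ -0.5623 ∉ [-1.3, -0.9) ⇒ out
candidate 5: (m,n)=(2,5) → π∥ = 2+5·τ ≈ 10.0902, π⊥ = 2+5·τ' ≈ -1.0902 ∈ [-1.3, -0.9) ⇒ IN Λ
candidate 6: (m,n)=(-2,-2) → π∥ = -2-2·τ ≈ -5.2361, π⊥ = -2-2·τ' ≈ -0.7639 ∉ [-1.3, -0.9) ⇒ out
candidate 7: (m,n)=(-9,-12) → π∥ = -9-12·τ ≈ -28.4164, π⊥ = -9-12·τ' ≈ -1.5836 ∉ [-1.3, -0.9) ⇒ out
candidate 8: (m,n)=(-10,0) → π∥ = -10+0·τ ≈ -10.0000, π⊥ = -10+0·τ' ≈ -10.0000 ∉ [-1.3, -0.9) ⇒ out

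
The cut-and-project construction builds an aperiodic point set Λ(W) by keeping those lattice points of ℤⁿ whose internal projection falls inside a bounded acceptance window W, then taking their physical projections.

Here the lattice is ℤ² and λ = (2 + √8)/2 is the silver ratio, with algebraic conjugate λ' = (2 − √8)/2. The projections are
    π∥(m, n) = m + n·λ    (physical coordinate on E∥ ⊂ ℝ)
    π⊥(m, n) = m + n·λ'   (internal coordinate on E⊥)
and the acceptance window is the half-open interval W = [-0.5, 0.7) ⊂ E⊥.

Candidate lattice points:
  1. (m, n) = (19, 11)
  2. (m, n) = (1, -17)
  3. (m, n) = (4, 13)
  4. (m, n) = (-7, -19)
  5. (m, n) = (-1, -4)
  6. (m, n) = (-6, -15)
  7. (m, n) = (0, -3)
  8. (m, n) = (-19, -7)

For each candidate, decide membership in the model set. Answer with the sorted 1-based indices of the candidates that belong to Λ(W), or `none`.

5, 6

λ' = (2−√8)/2 ≈ -0.4142.
candidate 1: (m,n)=(19,11) → π∥ = 19+11·λ ≈ 45.5563, π⊥ = 19+11·λ' ≈ 14.4437 ∉ [-0.5, 0.7) ⇒ out
candidate 2: (m,n)=(1,-17) → π∥ = 1-17·λ ≈ -40.0416, π⊥ = 1-17·λ' ≈ 8.0416 ∉ [-0.5, 0.7) ⇒ out
candidate 3: (m,n)=(4,13) → π∥ = 4+13·λ ≈ 35.3848, π⊥ = 4+13·λ' ≈ -1.3848 ∉ [-0.5, 0.7) ⇒ out
candidate 4: (m,n)=(-7,-19) → π∥ = -7-19·λ ≈ -52.8701, π⊥ = -7-19·λ' ≈ 0.8701 ∉ [-0.5, 0.7) ⇒ out
candidate 5: (m,n)=(-1,-4) → π∥ = -1-4·λ ≈ -10.6569, π⊥ = -1-4·λ' ≈ 0.6569 ∈ [-0.5, 0.7) ⇒ IN Λ
candidate 6: (m,n)=(-6,-15) → π∥ = -6-15·λ ≈ -42.2132, π⊥ = -6-15·λ' ≈ 0.2132 ∈ [-0.5, 0.7) ⇒ IN Λ
candidate 7: (m,n)=(0,-3) → π∥ = 0-3·λ ≈ -7.2426, π⊥ = 0-3·λ' ≈ 1.2426 ∉ [-0.5, 0.7) ⇒ out
candidate 8: (m,n)=(-19,-7) → π∥ = -19-7·λ ≈ -35.8995, π⊥ = -19-7·λ' ≈ -16.1005 ∉ [-0.5, 0.7) ⇒ out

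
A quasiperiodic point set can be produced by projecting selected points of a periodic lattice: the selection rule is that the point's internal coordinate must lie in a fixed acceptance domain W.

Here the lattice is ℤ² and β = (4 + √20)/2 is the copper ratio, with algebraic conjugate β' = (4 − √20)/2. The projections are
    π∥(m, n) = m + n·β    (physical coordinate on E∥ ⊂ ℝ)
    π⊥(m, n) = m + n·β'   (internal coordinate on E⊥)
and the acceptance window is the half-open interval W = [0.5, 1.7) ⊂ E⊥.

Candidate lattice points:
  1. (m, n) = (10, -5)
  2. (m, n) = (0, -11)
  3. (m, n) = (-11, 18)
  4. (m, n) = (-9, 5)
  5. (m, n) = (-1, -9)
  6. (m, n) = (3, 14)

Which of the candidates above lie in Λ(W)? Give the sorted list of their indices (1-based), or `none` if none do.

Numerically β ≈ 4.23607 and β' = −1/β ≈ -0.23607.
candidate 1: (m,n)=(10,-5) → π∥ = 10-5·β ≈ -11.18034, π⊥ = 10-5·β' ≈ 11.18034 ∉ [0.5, 1.7) ⇒ out
candidate 2: (m,n)=(0,-11) → π∥ = 0-11·β ≈ -46.59675, π⊥ = 0-11·β' ≈ 2.59675 ∉ [0.5, 1.7) ⇒ out
candidate 3: (m,n)=(-11,18) → π∥ = -11+18·β ≈ 65.24922, π⊥ = -11+18·β' ≈ -15.24922 ∉ [0.5, 1.7) ⇒ out
candidate 4: (m,n)=(-9,5) → π∥ = -9+5·β ≈ 12.18034, π⊥ = -9+5·β' ≈ -10.18034 ∉ [0.5, 1.7) ⇒ out
candidate 5: (m,n)=(-1,-9) → π∥ = -1-9·β ≈ -39.12461, π⊥ = -1-9·β' ≈ 1.12461 ∈ [0.5, 1.7) ⇒ IN Λ
candidate 6: (m,n)=(3,14) → π∥ = 3+14·β ≈ 62.30495, π⊥ = 3+14·β' ≈ -0.30495 ∉ [0.5, 1.7) ⇒ out

5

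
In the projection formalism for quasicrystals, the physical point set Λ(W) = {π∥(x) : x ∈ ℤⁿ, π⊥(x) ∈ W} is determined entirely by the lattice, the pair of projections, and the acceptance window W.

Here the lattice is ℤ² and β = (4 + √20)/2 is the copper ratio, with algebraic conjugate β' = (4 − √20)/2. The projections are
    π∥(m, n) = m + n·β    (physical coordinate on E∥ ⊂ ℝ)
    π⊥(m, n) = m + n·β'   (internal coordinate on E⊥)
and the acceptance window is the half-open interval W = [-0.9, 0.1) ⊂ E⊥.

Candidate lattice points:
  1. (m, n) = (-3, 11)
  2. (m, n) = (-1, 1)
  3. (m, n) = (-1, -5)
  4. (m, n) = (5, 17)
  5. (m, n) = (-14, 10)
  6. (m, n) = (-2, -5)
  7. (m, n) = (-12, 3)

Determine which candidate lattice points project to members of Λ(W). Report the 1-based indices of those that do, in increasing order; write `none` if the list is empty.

6

β' = (4−√20)/2 ≈ -0.236068.
[1] lift (-3,11): star map gives -5.596748; window check -0.9 ≤ -5.596748 < 0.1 is false → out
[2] lift (-1,1): star map gives -1.236068; window check -0.9 ≤ -1.236068 < 0.1 is false → out
[3] lift (-1,-5): star map gives 0.180340; window check -0.9 ≤ 0.180340 < 0.1 is false → out
[4] lift (5,17): star map gives 0.986844; window check -0.9 ≤ 0.986844 < 0.1 is false → out
[5] lift (-14,10): star map gives -16.360680; window check -0.9 ≤ -16.360680 < 0.1 is false → out
[6] lift (-2,-5): star map gives -0.819660; window check -0.9 ≤ -0.819660 < 0.1 is true → IN Λ
[7] lift (-12,3): star map gives -12.708204; window check -0.9 ≤ -12.708204 < 0.1 is false → out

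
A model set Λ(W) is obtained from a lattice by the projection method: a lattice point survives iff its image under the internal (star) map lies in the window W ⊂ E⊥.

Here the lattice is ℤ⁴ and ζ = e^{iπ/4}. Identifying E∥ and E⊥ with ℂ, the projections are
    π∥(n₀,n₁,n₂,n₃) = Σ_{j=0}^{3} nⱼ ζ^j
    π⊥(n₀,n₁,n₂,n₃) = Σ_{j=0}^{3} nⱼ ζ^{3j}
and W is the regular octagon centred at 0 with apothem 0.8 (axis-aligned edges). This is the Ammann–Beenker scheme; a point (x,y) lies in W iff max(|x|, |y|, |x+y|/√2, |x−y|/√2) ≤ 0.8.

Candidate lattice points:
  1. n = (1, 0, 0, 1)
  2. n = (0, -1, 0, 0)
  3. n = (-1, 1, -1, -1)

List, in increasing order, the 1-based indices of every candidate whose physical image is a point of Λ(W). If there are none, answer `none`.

none

With ζ = e^{iπ/4} the internal vectors are ζ^0,ζ^3,ζ^6,ζ^9.
#1 (1, 0, 0, 1): internal (1.7071, 0.7071); octagon support 1.7071 vs apothem 0.8 → ∉ W
#2 (0, -1, 0, 0): internal (0.7071, -0.7071); octagon support 1.0000 vs apothem 0.8 → ∉ W
#3 (-1, 1, -1, -1): internal (-2.4142, 1.0000); octagon support 2.4142 vs apothem 0.8 → ∉ W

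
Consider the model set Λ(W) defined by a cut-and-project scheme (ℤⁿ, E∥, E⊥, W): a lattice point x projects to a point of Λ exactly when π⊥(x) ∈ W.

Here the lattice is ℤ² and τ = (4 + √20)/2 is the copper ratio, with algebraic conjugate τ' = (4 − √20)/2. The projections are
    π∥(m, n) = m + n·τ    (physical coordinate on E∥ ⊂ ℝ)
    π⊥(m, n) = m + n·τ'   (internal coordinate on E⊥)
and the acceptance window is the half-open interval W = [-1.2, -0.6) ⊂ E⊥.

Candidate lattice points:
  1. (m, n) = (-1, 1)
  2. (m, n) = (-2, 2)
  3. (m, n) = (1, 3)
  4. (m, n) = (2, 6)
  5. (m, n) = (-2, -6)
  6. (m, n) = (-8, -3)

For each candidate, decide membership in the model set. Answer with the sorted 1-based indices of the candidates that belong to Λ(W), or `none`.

none

Numerically τ ≈ 4.23607 and τ' = −1/τ ≈ -0.23607.
candidate 1: (m,n)=(-1,1) → π∥ = -1+1·τ ≈ 3.23607, π⊥ = -1+1·τ' ≈ -1.23607 ∉ [-1.2, -0.6) ⇒ out
candidate 2: (m,n)=(-2,2) → π∥ = -2+2·τ ≈ 6.47214, π⊥ = -2+2·τ' ≈ -2.47214 ∉ [-1.2, -0.6) ⇒ out
candidate 3: (m,n)=(1,3) → π∥ = 1+3·τ ≈ 13.70820, π⊥ = 1+3·τ' ≈ 0.29180 ∉ [-1.2, -0.6) ⇒ out
candidate 4: (m,n)=(2,6) → π∥ = 2+6·τ ≈ 27.41641, π⊥ = 2+6·τ' ≈ 0.58359 ∉ [-1.2, -0.6) ⇒ out
candidate 5: (m,n)=(-2,-6) → π∥ = -2-6·τ ≈ -27.41641, π⊥ = -2-6·τ' ≈ -0.58359 ∉ [-1.2, -0.6) ⇒ out
candidate 6: (m,n)=(-8,-3) → π∥ = -8-3·τ ≈ -20.70820, π⊥ = -8-3·τ' ≈ -7.29180 ∉ [-1.2, -0.6) ⇒ out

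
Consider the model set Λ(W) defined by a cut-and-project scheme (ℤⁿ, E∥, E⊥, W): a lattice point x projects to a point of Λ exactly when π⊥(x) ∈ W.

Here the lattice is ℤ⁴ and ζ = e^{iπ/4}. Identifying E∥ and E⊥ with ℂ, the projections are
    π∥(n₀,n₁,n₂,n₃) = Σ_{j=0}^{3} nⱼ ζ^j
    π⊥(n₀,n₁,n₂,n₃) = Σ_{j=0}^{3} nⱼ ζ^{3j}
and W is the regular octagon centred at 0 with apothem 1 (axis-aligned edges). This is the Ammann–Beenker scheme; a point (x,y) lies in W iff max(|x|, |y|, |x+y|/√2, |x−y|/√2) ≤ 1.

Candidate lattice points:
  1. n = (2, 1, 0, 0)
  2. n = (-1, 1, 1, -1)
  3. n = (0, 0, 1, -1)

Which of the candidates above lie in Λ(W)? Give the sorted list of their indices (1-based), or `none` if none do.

π⊥(n) = n₀ + n₁ζ³ + n₂ζ⁶ + n₃ζ⁹ where ζ = e^{iπ/4}.
#1 (2, 1, 0, 0): internal (1.292893, 0.707107); octagon support 1.414214 vs apothem 1 → ∉ W
#2 (-1, 1, 1, -1): internal (-2.414214, -1.000000); octagon support 2.414214 vs apothem 1 → ∉ W
#3 (0, 0, 1, -1): internal (-0.707107, -1.707107); octagon support 1.707107 vs apothem 1 → ∉ W

none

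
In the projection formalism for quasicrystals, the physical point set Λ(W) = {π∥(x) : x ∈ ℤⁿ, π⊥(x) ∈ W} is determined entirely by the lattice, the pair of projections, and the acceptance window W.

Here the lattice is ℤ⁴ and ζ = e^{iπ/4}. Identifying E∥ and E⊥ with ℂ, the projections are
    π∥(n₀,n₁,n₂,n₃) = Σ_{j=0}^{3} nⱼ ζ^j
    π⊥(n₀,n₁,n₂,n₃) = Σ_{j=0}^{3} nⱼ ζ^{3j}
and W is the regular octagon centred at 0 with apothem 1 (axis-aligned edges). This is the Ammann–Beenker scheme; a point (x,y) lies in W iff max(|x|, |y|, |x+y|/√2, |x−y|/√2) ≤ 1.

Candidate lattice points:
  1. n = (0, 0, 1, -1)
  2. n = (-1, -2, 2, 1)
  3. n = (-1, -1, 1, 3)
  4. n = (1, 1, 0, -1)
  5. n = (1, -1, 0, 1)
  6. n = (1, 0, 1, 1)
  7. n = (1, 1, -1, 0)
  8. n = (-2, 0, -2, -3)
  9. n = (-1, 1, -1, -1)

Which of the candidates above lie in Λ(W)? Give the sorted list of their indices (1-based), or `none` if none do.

4

With ζ = e^{iπ/4} the internal vectors are ζ^0,ζ^3,ζ^6,ζ^9.
#1 (0, 0, 1, -1): internal (-0.7071, -1.7071); octagon support 1.7071 vs apothem 1 → ∉ W
#2 (-1, -2, 2, 1): internal (1.1213, -2.7071); octagon support 2.7071 vs apothem 1 → ∉ W
#3 (-1, -1, 1, 3): internal (1.8284, 0.4142); octagon support 1.8284 vs apothem 1 → ∉ W
#4 (1, 1, 0, -1): internal (-0.4142, 0.0000); octagon support 0.4142 vs apothem 1 → ∈ W
#5 (1, -1, 0, 1): internal (2.4142, 0.0000); octagon support 2.4142 vs apothem 1 → ∉ W
#6 (1, 0, 1, 1): internal (1.7071, -0.2929); octagon support 1.7071 vs apothem 1 → ∉ W
#7 (1, 1, -1, 0): internal (0.2929, 1.7071); octagon support 1.7071 vs apothem 1 → ∉ W
#8 (-2, 0, -2, -3): internal (-4.1213, -0.1213); octagon support 4.1213 vs apothem 1 → ∉ W
#9 (-1, 1, -1, -1): internal (-2.4142, 1.0000); octagon support 2.4142 vs apothem 1 → ∉ W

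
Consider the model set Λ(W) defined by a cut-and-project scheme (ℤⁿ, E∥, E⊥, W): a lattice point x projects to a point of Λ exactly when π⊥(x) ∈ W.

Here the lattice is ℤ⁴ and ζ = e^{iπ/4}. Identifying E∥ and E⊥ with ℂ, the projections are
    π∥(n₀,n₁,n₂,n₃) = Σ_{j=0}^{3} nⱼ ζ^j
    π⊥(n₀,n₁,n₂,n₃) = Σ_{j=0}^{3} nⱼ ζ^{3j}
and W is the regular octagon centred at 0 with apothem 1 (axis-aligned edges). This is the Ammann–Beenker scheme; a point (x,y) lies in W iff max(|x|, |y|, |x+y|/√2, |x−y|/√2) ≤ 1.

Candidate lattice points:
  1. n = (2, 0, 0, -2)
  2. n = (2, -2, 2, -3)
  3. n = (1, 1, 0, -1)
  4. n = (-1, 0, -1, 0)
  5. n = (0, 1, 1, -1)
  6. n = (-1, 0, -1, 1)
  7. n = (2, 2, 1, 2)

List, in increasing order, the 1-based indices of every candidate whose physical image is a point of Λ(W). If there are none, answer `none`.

3

With ζ = e^{iπ/4} the internal vectors are ζ^0,ζ^3,ζ^6,ζ^9.
candidate 1: n = (2, 0, 0, -2) → π⊥ ≈ (+0.585786, -1.414214); max(|x|,|y|,|x±y|/√2) = 1.414214 > 1 ⇒ ∉ W
candidate 2: n = (2, -2, 2, -3) → π⊥ ≈ (+1.292893, -5.535534); max(|x|,|y|,|x±y|/√2) = 5.535534 > 1 ⇒ ∉ W
candidate 3: n = (1, 1, 0, -1) → π⊥ ≈ (-0.414214, +0.000000); max(|x|,|y|,|x±y|/√2) = 0.414214 ≤ 1 ⇒ ∈ W
candidate 4: n = (-1, 0, -1, 0) → π⊥ ≈ (-1.000000, +1.000000); max(|x|,|y|,|x±y|/√2) = 1.414214 > 1 ⇒ ∉ W
candidate 5: n = (0, 1, 1, -1) → π⊥ ≈ (-1.414214, -1.000000); max(|x|,|y|,|x±y|/√2) = 1.707107 > 1 ⇒ ∉ W
candidate 6: n = (-1, 0, -1, 1) → π⊥ ≈ (-0.292893, +1.707107); max(|x|,|y|,|x±y|/√2) = 1.707107 > 1 ⇒ ∉ W
candidate 7: n = (2, 2, 1, 2) → π⊥ ≈ (+2.000000, +1.828427); max(|x|,|y|,|x±y|/√2) = 2.707107 > 1 ⇒ ∉ W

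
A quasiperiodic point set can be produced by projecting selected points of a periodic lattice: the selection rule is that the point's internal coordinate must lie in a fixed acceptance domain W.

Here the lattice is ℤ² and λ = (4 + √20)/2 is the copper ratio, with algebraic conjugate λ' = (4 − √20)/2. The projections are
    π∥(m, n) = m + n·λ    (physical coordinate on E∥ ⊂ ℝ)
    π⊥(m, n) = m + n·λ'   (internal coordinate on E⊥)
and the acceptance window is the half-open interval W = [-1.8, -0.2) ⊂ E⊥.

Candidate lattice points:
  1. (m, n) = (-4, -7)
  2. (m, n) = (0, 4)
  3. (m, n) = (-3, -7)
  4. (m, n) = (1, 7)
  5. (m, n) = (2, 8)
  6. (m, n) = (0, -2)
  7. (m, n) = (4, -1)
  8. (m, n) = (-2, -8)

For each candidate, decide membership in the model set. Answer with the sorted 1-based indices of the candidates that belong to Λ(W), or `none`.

λ' = (4−√20)/2 ≈ -0.236068.
#1 (-4,-7): internal coord -4 + (-7)·λ' = -2.347524; -2.347524 ∉ [-1.8, -0.2) → out
#2 (0,4): internal coord 0 + (4)·λ' = -0.944272; -0.944272 ∈ [-1.8, -0.2) → IN Λ
#3 (-3,-7): internal coord -3 + (-7)·λ' = -1.347524; -1.347524 ∈ [-1.8, -0.2) → IN Λ
#4 (1,7): internal coord 1 + (7)·λ' = -0.652476; -0.652476 ∈ [-1.8, -0.2) → IN Λ
#5 (2,8): internal coord 2 + (8)·λ' = +0.111456; +0.111456 ∉ [-1.8, -0.2) → out
#6 (0,-2): internal coord 0 + (-2)·λ' = +0.472136; +0.472136 ∉ [-1.8, -0.2) → out
#7 (4,-1): internal coord 4 + (-1)·λ' = +4.236068; +4.236068 ∉ [-1.8, -0.2) → out
#8 (-2,-8): internal coord -2 + (-8)·λ' = -0.111456; -0.111456 ∉ [-1.8, -0.2) → out

2, 3, 4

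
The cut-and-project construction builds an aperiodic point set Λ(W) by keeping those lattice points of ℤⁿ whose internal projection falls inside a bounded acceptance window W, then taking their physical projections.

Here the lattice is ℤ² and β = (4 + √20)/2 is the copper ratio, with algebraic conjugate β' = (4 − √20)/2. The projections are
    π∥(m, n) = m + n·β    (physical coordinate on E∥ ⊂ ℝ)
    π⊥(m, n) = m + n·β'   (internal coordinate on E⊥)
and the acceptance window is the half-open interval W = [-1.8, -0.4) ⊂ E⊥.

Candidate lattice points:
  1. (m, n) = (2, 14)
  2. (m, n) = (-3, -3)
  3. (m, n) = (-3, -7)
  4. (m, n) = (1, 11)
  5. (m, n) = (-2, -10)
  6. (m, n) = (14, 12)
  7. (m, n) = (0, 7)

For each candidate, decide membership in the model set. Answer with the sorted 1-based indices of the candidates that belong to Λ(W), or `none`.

1, 3, 4, 7

Compute β' = (4−√20)/2 = -0.23607, so π⊥(m,n) = m -0.23607·n.
candidate 1: (m,n)=(2,14) → π∥ = 2+14·β ≈ 61.30495, π⊥ = 2+14·β' ≈ -1.30495 ∈ [-1.8, -0.4) ⇒ IN Λ
candidate 2: (m,n)=(-3,-3) → π∥ = -3-3·β ≈ -15.70820, π⊥ = -3-3·β' ≈ -2.29180 ∉ [-1.8, -0.4) ⇒ out
candidate 3: (m,n)=(-3,-7) → π∥ = -3-7·β ≈ -32.65248, π⊥ = -3-7·β' ≈ -1.34752 ∈ [-1.8, -0.4) ⇒ IN Λ
candidate 4: (m,n)=(1,11) → π∥ = 1+11·β ≈ 47.59675, π⊥ = 1+11·β' ≈ -1.59675 ∈ [-1.8, -0.4) ⇒ IN Λ
candidate 5: (m,n)=(-2,-10) → π∥ = -2-10·β ≈ -44.36068, π⊥ = -2-10·β' ≈ 0.36068 ∉ [-1.8, -0.4) ⇒ out
candidate 6: (m,n)=(14,12) → π∥ = 14+12·β ≈ 64.83282, π⊥ = 14+12·β' ≈ 11.16718 ∉ [-1.8, -0.4) ⇒ out
candidate 7: (m,n)=(0,7) → π∥ = 0+7·β ≈ 29.65248, π⊥ = 0+7·β' ≈ -1.65248 ∈ [-1.8, -0.4) ⇒ IN Λ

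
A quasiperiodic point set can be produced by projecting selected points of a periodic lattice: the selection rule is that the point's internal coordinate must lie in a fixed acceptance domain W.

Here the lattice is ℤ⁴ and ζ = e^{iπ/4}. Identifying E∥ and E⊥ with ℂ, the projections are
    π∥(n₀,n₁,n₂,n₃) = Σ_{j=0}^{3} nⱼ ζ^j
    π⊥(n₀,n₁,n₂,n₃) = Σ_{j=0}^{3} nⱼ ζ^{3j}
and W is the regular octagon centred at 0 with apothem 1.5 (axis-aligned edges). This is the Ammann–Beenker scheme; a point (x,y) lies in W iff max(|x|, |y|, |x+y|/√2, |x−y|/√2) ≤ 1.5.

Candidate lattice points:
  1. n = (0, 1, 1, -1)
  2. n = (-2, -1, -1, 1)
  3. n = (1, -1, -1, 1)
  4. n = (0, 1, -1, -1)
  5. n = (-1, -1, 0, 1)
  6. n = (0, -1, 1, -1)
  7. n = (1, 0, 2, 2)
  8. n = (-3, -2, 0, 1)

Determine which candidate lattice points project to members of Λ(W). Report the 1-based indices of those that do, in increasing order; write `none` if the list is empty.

2, 5, 8

With ζ = e^{iπ/4} the internal vectors are ζ^0,ζ^3,ζ^6,ζ^9.
#1 (0, 1, 1, -1): internal (-1.41421, -1.00000); octagon support 1.70711 vs apothem 1.5 → ∉ W
#2 (-2, -1, -1, 1): internal (-0.58579, 1.00000); octagon support 1.12132 vs apothem 1.5 → ∈ W
#3 (1, -1, -1, 1): internal (2.41421, 1.00000); octagon support 2.41421 vs apothem 1.5 → ∉ W
#4 (0, 1, -1, -1): internal (-1.41421, 1.00000); octagon support 1.70711 vs apothem 1.5 → ∉ W
#5 (-1, -1, 0, 1): internal (0.41421, 0.00000); octagon support 0.41421 vs apothem 1.5 → ∈ W
#6 (0, -1, 1, -1): internal (0.00000, -2.41421); octagon support 2.41421 vs apothem 1.5 → ∉ W
#7 (1, 0, 2, 2): internal (2.41421, -0.58579); octagon support 2.41421 vs apothem 1.5 → ∉ W
#8 (-3, -2, 0, 1): internal (-0.87868, -0.70711); octagon support 1.12132 vs apothem 1.5 → ∈ W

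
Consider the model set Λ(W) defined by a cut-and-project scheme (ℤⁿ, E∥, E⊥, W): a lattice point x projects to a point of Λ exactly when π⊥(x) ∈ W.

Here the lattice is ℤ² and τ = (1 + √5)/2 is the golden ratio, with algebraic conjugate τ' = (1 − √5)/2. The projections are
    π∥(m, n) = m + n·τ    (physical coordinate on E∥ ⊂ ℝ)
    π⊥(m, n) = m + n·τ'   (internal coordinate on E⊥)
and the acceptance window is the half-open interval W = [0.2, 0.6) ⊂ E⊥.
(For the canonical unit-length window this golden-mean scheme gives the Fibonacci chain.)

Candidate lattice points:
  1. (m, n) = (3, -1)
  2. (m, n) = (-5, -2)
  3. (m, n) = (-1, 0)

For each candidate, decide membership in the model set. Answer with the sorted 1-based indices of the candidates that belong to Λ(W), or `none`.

none

Numerically τ ≈ 1.618034 and τ' = −1/τ ≈ -0.618034.
#1 (3,-1): internal coord 3 + (-1)·τ' = +3.618034; +3.618034 ∉ [0.2, 0.6) → out
#2 (-5,-2): internal coord -5 + (-2)·τ' = -3.763932; -3.763932 ∉ [0.2, 0.6) → out
#3 (-1,0): internal coord -1 + (0)·τ' = -1.000000; -1.000000 ∉ [0.2, 0.6) → out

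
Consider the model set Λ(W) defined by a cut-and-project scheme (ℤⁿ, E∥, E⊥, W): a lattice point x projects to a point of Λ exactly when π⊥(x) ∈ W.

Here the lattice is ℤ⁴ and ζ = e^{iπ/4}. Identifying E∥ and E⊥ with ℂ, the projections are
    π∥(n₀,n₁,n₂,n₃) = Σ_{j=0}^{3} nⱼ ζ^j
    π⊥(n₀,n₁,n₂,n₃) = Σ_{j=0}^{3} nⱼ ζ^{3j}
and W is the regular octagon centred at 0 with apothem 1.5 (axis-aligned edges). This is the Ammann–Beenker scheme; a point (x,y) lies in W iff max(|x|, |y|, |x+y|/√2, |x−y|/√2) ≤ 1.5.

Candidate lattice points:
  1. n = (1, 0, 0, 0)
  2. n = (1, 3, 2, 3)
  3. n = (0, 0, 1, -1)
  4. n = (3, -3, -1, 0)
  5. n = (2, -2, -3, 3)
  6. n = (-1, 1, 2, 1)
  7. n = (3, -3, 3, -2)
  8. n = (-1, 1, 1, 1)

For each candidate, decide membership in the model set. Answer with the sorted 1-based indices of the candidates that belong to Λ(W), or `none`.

1, 6, 8

Internal map: ζ^{3j} for j=0..3 gives (1,0), (−√2/2,√2/2), (0,−1), (√2/2,√2/2).
candidate 1: n = (1, 0, 0, 0) → π⊥ ≈ (+1.00000, +0.00000); max(|x|,|y|,|x±y|/√2) = 1.00000 ≤ 1.5 ⇒ ∈ W
candidate 2: n = (1, 3, 2, 3) → π⊥ ≈ (+1.00000, +2.24264); max(|x|,|y|,|x±y|/√2) = 2.29289 > 1.5 ⇒ ∉ W
candidate 3: n = (0, 0, 1, -1) → π⊥ ≈ (-0.70711, -1.70711); max(|x|,|y|,|x±y|/√2) = 1.70711 > 1.5 ⇒ ∉ W
candidate 4: n = (3, -3, -1, 0) → π⊥ ≈ (+5.12132, -1.12132); max(|x|,|y|,|x±y|/√2) = 5.12132 > 1.5 ⇒ ∉ W
candidate 5: n = (2, -2, -3, 3) → π⊥ ≈ (+5.53553, +3.70711); max(|x|,|y|,|x±y|/√2) = 6.53553 > 1.5 ⇒ ∉ W
candidate 6: n = (-1, 1, 2, 1) → π⊥ ≈ (-1.00000, -0.58579); max(|x|,|y|,|x±y|/√2) = 1.12132 ≤ 1.5 ⇒ ∈ W
candidate 7: n = (3, -3, 3, -2) → π⊥ ≈ (+3.70711, -6.53553); max(|x|,|y|,|x±y|/√2) = 7.24264 > 1.5 ⇒ ∉ W
candidate 8: n = (-1, 1, 1, 1) → π⊥ ≈ (-1.00000, +0.41421); max(|x|,|y|,|x±y|/√2) = 1.00000 ≤ 1.5 ⇒ ∈ W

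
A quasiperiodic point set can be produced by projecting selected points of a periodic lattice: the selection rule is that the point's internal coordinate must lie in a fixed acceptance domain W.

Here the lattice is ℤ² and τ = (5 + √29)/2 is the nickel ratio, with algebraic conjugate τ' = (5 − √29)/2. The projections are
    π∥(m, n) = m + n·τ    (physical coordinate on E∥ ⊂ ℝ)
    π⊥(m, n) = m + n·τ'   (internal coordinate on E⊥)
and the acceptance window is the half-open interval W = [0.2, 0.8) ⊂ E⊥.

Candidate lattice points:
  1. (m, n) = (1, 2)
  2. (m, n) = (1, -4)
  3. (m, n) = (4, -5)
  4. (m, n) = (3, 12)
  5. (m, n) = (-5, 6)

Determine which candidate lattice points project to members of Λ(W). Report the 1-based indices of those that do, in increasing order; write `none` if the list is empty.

Numerically τ ≈ 5.19258 and τ' = −1/τ ≈ -0.19258.
#1 (1,2): internal coord 1 + (2)·τ' = +0.61484; +0.61484 ∈ [0.2, 0.8) → IN Λ
#2 (1,-4): internal coord 1 + (-4)·τ' = +1.77033; +1.77033 ∉ [0.2, 0.8) → out
#3 (4,-5): internal coord 4 + (-5)·τ' = +4.96291; +4.96291 ∉ [0.2, 0.8) → out
#4 (3,12): internal coord 3 + (12)·τ' = +0.68901; +0.68901 ∈ [0.2, 0.8) → IN Λ
#5 (-5,6): internal coord -5 + (6)·τ' = -6.15549; -6.15549 ∉ [0.2, 0.8) → out

1, 4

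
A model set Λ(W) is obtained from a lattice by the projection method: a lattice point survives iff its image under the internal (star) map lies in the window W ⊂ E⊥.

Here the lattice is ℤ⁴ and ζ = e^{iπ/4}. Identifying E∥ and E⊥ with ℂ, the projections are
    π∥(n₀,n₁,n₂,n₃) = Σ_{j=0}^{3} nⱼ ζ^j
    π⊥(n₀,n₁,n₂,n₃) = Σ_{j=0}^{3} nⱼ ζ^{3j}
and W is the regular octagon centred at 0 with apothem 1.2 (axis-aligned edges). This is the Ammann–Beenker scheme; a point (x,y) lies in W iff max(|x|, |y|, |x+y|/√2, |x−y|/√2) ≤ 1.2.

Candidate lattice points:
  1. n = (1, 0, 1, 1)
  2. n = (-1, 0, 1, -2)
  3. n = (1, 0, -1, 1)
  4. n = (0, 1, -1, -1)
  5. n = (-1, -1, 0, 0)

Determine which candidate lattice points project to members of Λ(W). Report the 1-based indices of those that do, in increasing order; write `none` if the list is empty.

Internal map: ζ^{3j} for j=0..3 gives (1,0), (−√2/2,√2/2), (0,−1), (√2/2,√2/2).
candidate 1: n = (1, 0, 1, 1) → π⊥ ≈ (+1.707107, -0.292893); max(|x|,|y|,|x±y|/√2) = 1.707107 > 1.2 ⇒ ∉ W
candidate 2: n = (-1, 0, 1, -2) → π⊥ ≈ (-2.414214, -2.414214); max(|x|,|y|,|x±y|/√2) = 3.414214 > 1.2 ⇒ ∉ W
candidate 3: n = (1, 0, -1, 1) → π⊥ ≈ (+1.707107, +1.707107); max(|x|,|y|,|x±y|/√2) = 2.414214 > 1.2 ⇒ ∉ W
candidate 4: n = (0, 1, -1, -1) → π⊥ ≈ (-1.414214, +1.000000); max(|x|,|y|,|x±y|/√2) = 1.707107 > 1.2 ⇒ ∉ W
candidate 5: n = (-1, -1, 0, 0) → π⊥ ≈ (-0.292893, -0.707107); max(|x|,|y|,|x±y|/√2) = 0.707107 ≤ 1.2 ⇒ ∈ W

5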